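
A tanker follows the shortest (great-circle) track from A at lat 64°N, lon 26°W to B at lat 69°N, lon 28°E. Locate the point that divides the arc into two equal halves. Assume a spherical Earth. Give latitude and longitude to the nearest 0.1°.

From cos δ = sin φ₁ sin φ₂ + cos φ₁ cos φ₂ cos Δλ, the central angle is δ ≈ 0.372 rad (21.3°).
Interpolate at f = 1/2 with slerp weights a = sin((1−f)δ)/sin δ ≈ 0.509, b = sin(fδ)/sin δ ≈ 0.509.
p = a·p₁ + b·p₂ ≈ (0.361, -0.012, 0.932); φ = arcsin(p_z) ≈ 68.80°, λ = atan2(p_y, p_x) ≈ -1.93°.

≈ lat 68.8°N, lon 1.9°W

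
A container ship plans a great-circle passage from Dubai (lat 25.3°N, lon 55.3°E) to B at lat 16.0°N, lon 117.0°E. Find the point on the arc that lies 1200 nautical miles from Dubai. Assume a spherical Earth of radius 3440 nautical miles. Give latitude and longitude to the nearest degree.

Write both endpoints as unit vectors p₁, p₂ with components (cos φ cos λ, cos φ sin λ, sin φ).
The central angle between the endpoints is δ = arccos(p₁·p₂) ≈ 1.012 rad (58.0°). The total great-circle distance is δ·R ≈ 1.012 × 3440 ≈ 3483 nmi, so the target fraction is f = 1200/3483 ≈ 0.345.
Interpolate at f ≈ 0.345 with slerp weights a = sin((1−f)δ)/sin δ ≈ 0.726, b = sin(fδ)/sin δ ≈ 0.403.
p = a·p₁ + b·p₂ ≈ (0.198, 0.885, 0.421); φ = arcsin(p_z) ≈ 24.93°, λ = atan2(p_y, p_x) ≈ 77.39°.

≈ lat 25°N, lon 77°E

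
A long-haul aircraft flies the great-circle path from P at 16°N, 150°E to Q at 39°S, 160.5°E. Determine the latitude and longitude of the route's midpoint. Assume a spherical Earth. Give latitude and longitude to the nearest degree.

The haversine formula gives a central angle δ ≈ 0.975 rad (55.9°) between the endpoints.
Interpolate at f = 1/2 with slerp weights a = sin((1−f)δ)/sin δ ≈ 0.566, b = sin(fδ)/sin δ ≈ 0.566.
p = a·p₁ + b·p₂ ≈ (-0.886, 0.419, -0.200); φ = arcsin(p_z) ≈ -11.55°, λ = atan2(p_y, p_x) ≈ 154.69°.

≈ 12°S, 155°E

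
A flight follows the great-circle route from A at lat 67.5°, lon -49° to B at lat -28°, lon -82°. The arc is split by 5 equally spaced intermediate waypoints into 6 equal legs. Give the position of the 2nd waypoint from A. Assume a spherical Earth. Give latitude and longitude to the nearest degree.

≈ lat 36°, lon -68°

Write both endpoints as unit vectors p₁, p₂ with components (cos φ cos λ, cos φ sin λ, sin φ).
The central angle between the endpoints is δ = arccos(p₁·p₂) ≈ 1.722 rad (98.6°).
Interpolate at f = 2/6 with slerp weights a = sin((1−f)δ)/sin δ ≈ 0.922, b = sin(fδ)/sin δ ≈ 0.549.
p = a·p₁ + b·p₂ ≈ (0.299, -0.747, 0.594); φ = arcsin(p_z) ≈ 36.46°, λ = atan2(p_y, p_x) ≈ -68.17°.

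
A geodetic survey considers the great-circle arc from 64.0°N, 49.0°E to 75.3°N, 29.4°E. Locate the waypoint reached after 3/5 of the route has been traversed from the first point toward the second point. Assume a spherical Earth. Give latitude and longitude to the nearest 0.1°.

Write both endpoints as unit vectors p₁, p₂ with components (cos φ cos λ, cos φ sin λ, sin φ).
The central angle between the endpoints is δ = arccos(p₁·p₂) ≈ 0.228 rad (13.1°).
Interpolate at f = 3/5 with slerp weights a = sin((1−f)δ)/sin δ ≈ 0.403, b = sin(fδ)/sin δ ≈ 0.603.
p = a·p₁ + b·p₂ ≈ (0.249, 0.208, 0.946); φ = arcsin(p_z) ≈ 71.04°, λ = atan2(p_y, p_x) ≈ 39.91°.

≈ 71.0°N, 39.9°E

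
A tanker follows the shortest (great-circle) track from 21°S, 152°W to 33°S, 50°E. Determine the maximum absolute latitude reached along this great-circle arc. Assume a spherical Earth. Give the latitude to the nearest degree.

The great circle lies in the plane with unit normal n̂ = (p₁ × p₂)/|p₁ × p₂|.
Here n̂_z ≈ -0.346; the vertex latitude is φ_max = arccos|n̂_z| ≈ 69.8°.

≈ 70°S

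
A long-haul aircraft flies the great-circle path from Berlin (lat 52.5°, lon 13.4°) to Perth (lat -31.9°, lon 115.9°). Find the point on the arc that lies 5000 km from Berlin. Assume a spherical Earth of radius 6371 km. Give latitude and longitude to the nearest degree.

≈ lat 28°, lon 65°

The haversine formula gives a central angle δ ≈ 2.131 rad (122.1°) between the endpoints. The total great-circle distance is δ·R ≈ 2.131 × 6371 ≈ 13575 km, so the target fraction is f = 5000/13575 ≈ 0.368.
Interpolate at f ≈ 0.368 with slerp weights a = sin((1−f)δ)/sin δ ≈ 1.150, b = sin(fδ)/sin δ ≈ 0.834.
p = a·p₁ + b·p₂ ≈ (0.372, 0.799, 0.472); φ = arcsin(p_z) ≈ 28.16°, λ = atan2(p_y, p_x) ≈ 65.04°.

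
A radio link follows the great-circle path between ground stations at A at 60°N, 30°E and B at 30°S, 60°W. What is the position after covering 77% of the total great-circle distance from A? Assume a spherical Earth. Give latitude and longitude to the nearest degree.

≈ 7°S, 46°W

Write both endpoints as unit vectors p₁, p₂ with components (cos φ cos λ, cos φ sin λ, sin φ).
The central angle between the endpoints is δ = arccos(p₁·p₂) ≈ 2.019 rad (115.7°).
Interpolate at f = 0.77 with slerp weights a = sin((1−f)δ)/sin δ ≈ 0.497, b = sin(fδ)/sin δ ≈ 1.109.
p = a·p₁ + b·p₂ ≈ (0.695, -0.708, -0.124); φ = arcsin(p_z) ≈ -7.15°, λ = atan2(p_y, p_x) ≈ -45.50°.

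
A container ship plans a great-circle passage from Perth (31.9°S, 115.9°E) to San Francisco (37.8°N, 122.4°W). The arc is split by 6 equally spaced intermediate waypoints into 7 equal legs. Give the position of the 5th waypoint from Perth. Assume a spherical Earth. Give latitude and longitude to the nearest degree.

The haversine formula gives a central angle δ ≈ 2.314 rad (132.6°) between the endpoints.
Interpolate at f = 5/7 with slerp weights a = sin((1−f)δ)/sin δ ≈ 0.834, b = sin(fδ)/sin δ ≈ 1.353.
p = a·p₁ + b·p₂ ≈ (-0.882, -0.266, 0.389); φ = arcsin(p_z) ≈ 22.88°, λ = atan2(p_y, p_x) ≈ -163.21°.

≈ 23°N, 163°W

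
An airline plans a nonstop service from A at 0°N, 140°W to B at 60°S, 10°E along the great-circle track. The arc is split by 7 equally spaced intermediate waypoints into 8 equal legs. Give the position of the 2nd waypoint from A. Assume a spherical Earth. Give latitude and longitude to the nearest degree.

≈ 28°S, 131°W

Convert each endpoint to a unit vector on the sphere (x = cos φ cos λ, y = cos φ sin λ, z = sin φ).
The central angle between the endpoints is δ = arccos(p₁·p₂) ≈ 2.019 rad (115.7°).
Interpolate at f = 2/8 with slerp weights a = sin((1−f)δ)/sin δ ≈ 1.108, b = sin(fδ)/sin δ ≈ 0.536.
p = a·p₁ + b·p₂ ≈ (-0.584, -0.665, -0.465); φ = arcsin(p_z) ≈ -27.68°, λ = atan2(p_y, p_x) ≈ -131.29°.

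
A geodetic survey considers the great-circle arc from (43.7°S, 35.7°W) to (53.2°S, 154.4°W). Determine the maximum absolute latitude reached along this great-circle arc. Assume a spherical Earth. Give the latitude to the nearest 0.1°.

The great circle lies in the plane with unit normal n̂ = (p₁ × p₂)/|p₁ × p₂|.
Here n̂_z ≈ -0.405; the vertex latitude is φ_max = arccos|n̂_z| ≈ 66.1°.

≈ 66.1°S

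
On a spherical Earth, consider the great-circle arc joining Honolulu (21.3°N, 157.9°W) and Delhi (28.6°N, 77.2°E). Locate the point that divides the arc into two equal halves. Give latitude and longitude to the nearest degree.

≈ 45°N, 143°E

Write both endpoints as unit vectors p₁, p₂ with components (cos φ cos λ, cos φ sin λ, sin φ).
The central angle between the endpoints is δ = arccos(p₁·p₂) ≈ 1.869 rad (107.1°).
Interpolate at f = 1/2 with slerp weights a = sin((1−f)δ)/sin δ ≈ 0.842, b = sin(fδ)/sin δ ≈ 0.842.
p = a·p₁ + b·p₂ ≈ (-0.563, 0.426, 0.709); φ = arcsin(p_z) ≈ 45.12°, λ = atan2(p_y, p_x) ≈ 142.91°.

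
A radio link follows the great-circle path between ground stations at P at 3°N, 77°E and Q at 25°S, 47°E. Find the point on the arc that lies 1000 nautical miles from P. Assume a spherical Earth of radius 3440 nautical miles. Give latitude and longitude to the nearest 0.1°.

The haversine formula gives a central angle δ ≈ 0.705 rad (40.4°) between the endpoints. The total great-circle distance is δ·R ≈ 0.705 × 3440 ≈ 2425 nmi, so the target fraction is f = 1000/2425 ≈ 0.412.
Interpolate at f ≈ 0.412 with slerp weights a = sin((1−f)δ)/sin δ ≈ 0.621, b = sin(fδ)/sin δ ≈ 0.442.
p = a·p₁ + b·p₂ ≈ (0.413, 0.898, -0.154); φ = arcsin(p_z) ≈ -8.88°, λ = atan2(p_y, p_x) ≈ 65.29°.

≈ 8.9°S, 65.3°E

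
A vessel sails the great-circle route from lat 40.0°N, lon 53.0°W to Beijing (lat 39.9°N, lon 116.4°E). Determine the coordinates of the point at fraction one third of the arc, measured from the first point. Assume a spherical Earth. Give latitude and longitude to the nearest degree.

From cos δ = sin φ₁ sin φ₂ + cos φ₁ cos φ₂ cos Δλ, the central angle is δ ≈ 1.737 rad (99.5°).
Interpolate at f = 1/3 with slerp weights a = sin((1−f)δ)/sin δ ≈ 0.929, b = sin(fδ)/sin δ ≈ 0.555.
p = a·p₁ + b·p₂ ≈ (0.239, -0.187, 0.953); φ = arcsin(p_z) ≈ 72.34°, λ = atan2(p_y, p_x) ≈ -38.04°.

≈ lat 72°N, lon 38°W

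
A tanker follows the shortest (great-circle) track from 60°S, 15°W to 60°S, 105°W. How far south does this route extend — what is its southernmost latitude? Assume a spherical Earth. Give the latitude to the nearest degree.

≈ 68°S

The great circle lies in the plane with unit normal n̂ = (p₁ × p₂)/|p₁ × p₂|.
Here n̂_z ≈ -0.378; the vertex latitude is φ_max = arccos|n̂_z| ≈ 67.8°.
Check via Clairaut: cos φ_max = |cos φ₁| · sin C = cos(60.0°)·sin(130.9°) ≈ 0.378, again giving ≈ 67.8°.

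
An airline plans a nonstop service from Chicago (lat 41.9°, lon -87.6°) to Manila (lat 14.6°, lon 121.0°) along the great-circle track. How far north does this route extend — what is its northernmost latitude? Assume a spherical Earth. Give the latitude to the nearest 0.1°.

The great circle lies in the plane with unit normal n̂ = (p₁ × p₂)/|p₁ × p₂|.
Here n̂_z ≈ -0.389; the vertex latitude is φ_max = arccos|n̂_z| ≈ 67.1°.
Check via Clairaut: cos φ_max = |cos φ₁| · sin C = cos(41.9°)·sin(31.5°) ≈ 0.389, again giving ≈ 67.1°.

≈ 67.1°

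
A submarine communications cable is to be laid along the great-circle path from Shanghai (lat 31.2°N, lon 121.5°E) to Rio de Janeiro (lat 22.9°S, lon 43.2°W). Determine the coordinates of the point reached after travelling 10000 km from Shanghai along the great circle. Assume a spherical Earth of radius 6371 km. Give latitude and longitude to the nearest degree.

≈ lat 23°N, lon 16°E

Write both endpoints as unit vectors p₁, p₂ with components (cos φ cos λ, cos φ sin λ, sin φ).
The central angle between the endpoints is δ = arccos(p₁·p₂) ≈ 2.864 rad (164.1°). The total great-circle distance is δ·R ≈ 2.864 × 6371 ≈ 18244 km, so the target fraction is f = 10000/18244 ≈ 0.548.
Interpolate at f ≈ 0.548 with slerp weights a = sin((1−f)δ)/sin δ ≈ 3.505, b = sin(fδ)/sin δ ≈ 3.644.
p = a·p₁ + b·p₂ ≈ (0.880, 0.259, 0.398); φ = arcsin(p_z) ≈ 23.44°, λ = atan2(p_y, p_x) ≈ 16.37°.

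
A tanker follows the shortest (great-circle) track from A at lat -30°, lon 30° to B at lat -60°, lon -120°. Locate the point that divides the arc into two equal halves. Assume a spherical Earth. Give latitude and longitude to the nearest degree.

≈ lat -70°, lon 0°

Convert each endpoint to a unit vector on the sphere (x = cos φ cos λ, y = cos φ sin λ, z = sin φ).
The central angle between the endpoints is δ = arccos(p₁·p₂) ≈ 1.513 rad (86.7°).
Interpolate at f = 1/2 with slerp weights a = sin((1−f)δ)/sin δ ≈ 0.687, b = sin(fδ)/sin δ ≈ 0.687.
p = a·p₁ + b·p₂ ≈ (0.344, -0.000, -0.939); φ = arcsin(p_z) ≈ -69.90°, λ = atan2(p_y, p_x) ≈ -0.00°.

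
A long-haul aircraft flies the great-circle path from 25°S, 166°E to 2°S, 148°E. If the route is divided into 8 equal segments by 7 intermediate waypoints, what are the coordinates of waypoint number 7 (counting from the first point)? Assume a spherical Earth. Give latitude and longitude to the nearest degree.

Write both endpoints as unit vectors p₁, p₂ with components (cos φ cos λ, cos φ sin λ, sin φ).
The central angle between the endpoints is δ = arccos(p₁·p₂) ≈ 0.503 rad (28.8°).
Interpolate at f = 7/8 with slerp weights a = sin((1−f)δ)/sin δ ≈ 0.130, b = sin(fδ)/sin δ ≈ 0.884.
p = a·p₁ + b·p₂ ≈ (-0.864, 0.497, -0.086); φ = arcsin(p_z) ≈ -4.93°, λ = atan2(p_y, p_x) ≈ 150.10°.

≈ 5°S, 150°E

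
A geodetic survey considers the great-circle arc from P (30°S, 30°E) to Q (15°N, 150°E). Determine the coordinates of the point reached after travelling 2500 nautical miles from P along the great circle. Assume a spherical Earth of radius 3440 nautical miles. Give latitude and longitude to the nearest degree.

≈ (23°S, 76°E)

From cos δ = sin φ₁ sin φ₂ + cos φ₁ cos φ₂ cos Δλ, the central angle is δ ≈ 2.150 rad (123.2°). The total great-circle distance is δ·R ≈ 2.150 × 3440 ≈ 7397 nmi, so the target fraction is f = 2500/7397 ≈ 0.338.
Interpolate at f ≈ 0.338 with slerp weights a = sin((1−f)δ)/sin δ ≈ 1.182, b = sin(fδ)/sin δ ≈ 0.794.
p = a·p₁ + b·p₂ ≈ (0.222, 0.895, -0.386); φ = arcsin(p_z) ≈ -22.68°, λ = atan2(p_y, p_x) ≈ 76.05°.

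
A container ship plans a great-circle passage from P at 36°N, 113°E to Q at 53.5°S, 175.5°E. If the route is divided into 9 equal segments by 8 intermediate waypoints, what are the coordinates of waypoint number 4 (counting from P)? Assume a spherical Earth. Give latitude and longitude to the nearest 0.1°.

≈ 5.0°S, 136.4°E

Convert each endpoint to a unit vector on the sphere (x = cos φ cos λ, y = cos φ sin λ, z = sin φ).
The central angle between the endpoints is δ = arccos(p₁·p₂) ≈ 1.824 rad (104.5°).
Interpolate at f = 4/9 with slerp weights a = sin((1−f)δ)/sin δ ≈ 0.876, b = sin(fδ)/sin δ ≈ 0.749.
p = a·p₁ + b·p₂ ≈ (-0.721, 0.688, -0.087); φ = arcsin(p_z) ≈ -4.96°, λ = atan2(p_y, p_x) ≈ 136.35°.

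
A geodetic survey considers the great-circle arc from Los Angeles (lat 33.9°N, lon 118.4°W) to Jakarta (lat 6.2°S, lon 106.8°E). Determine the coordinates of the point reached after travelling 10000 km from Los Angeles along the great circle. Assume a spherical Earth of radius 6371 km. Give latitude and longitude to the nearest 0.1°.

≈ lat 19.1°N, lon 138.3°E

The haversine formula gives a central angle δ ≈ 2.267 rad (129.9°) between the endpoints. The total great-circle distance is δ·R ≈ 2.267 × 6371 ≈ 14446 km, so the target fraction is f = 10000/14446 ≈ 0.692.
Interpolate at f ≈ 0.692 with slerp weights a = sin((1−f)δ)/sin δ ≈ 0.838, b = sin(fδ)/sin δ ≈ 1.304.
p = a·p₁ + b·p₂ ≈ (-0.705, 0.629, 0.326); φ = arcsin(p_z) ≈ 19.05°, λ = atan2(p_y, p_x) ≈ 138.27°.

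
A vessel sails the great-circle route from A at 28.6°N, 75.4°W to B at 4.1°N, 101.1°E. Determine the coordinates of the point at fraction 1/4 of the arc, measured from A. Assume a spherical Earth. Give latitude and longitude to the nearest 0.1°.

Write both endpoints as unit vectors p₁, p₂ with components (cos φ cos λ, cos φ sin λ, sin φ).
The central angle between the endpoints is δ = arccos(p₁·p₂) ≈ 2.568 rad (147.1°).
Interpolate at f = 1/4 with slerp weights a = sin((1−f)δ)/sin δ ≈ 1.727, b = sin(fδ)/sin δ ≈ 1.103.
p = a·p₁ + b·p₂ ≈ (0.170, -0.388, 0.906); φ = arcsin(p_z) ≈ 64.93°, λ = atan2(p_y, p_x) ≈ -66.28°.

≈ 64.9°N, 66.3°W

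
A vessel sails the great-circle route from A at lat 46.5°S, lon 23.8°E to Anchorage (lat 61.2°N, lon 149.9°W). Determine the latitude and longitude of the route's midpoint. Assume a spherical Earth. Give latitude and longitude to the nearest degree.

Write both endpoints as unit vectors p₁, p₂ with components (cos φ cos λ, cos φ sin λ, sin φ).
The central angle between the endpoints is δ = arccos(p₁·p₂) ≈ 2.877 rad (164.9°).
Interpolate at f = 1/2 with slerp weights a = sin((1−f)δ)/sin δ ≈ 3.794, b = sin(fδ)/sin δ ≈ 3.794.
p = a·p₁ + b·p₂ ≈ (0.808, 0.137, 0.573); φ = arcsin(p_z) ≈ 34.93°, λ = atan2(p_y, p_x) ≈ 9.64°.

≈ lat 35°N, lon 10°E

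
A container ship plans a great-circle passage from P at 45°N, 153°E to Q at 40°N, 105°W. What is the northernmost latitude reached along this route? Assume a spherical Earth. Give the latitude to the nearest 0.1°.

≈ 55.7°N

The great circle lies in the plane with unit normal n̂ = (p₁ × p₂)/|p₁ × p₂|.
Here n̂_z ≈ +0.564; the vertex latitude is φ_max = arccos|n̂_z| ≈ 55.7°.
Check via Clairaut: cos φ_max = |cos φ₁| · sin C = cos(45.0°)·sin(52.9°) ≈ 0.564, again giving ≈ 55.7°.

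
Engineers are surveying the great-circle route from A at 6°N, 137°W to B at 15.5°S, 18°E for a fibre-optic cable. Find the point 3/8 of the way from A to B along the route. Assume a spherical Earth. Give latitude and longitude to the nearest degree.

≈ 16°S, 83°W

Write both endpoints as unit vectors p₁, p₂ with components (cos φ cos λ, cos φ sin λ, sin φ).
The central angle between the endpoints is δ = arccos(p₁·p₂) ≈ 2.683 rad (153.7°).
Interpolate at f = 3/8 with slerp weights a = sin((1−f)δ)/sin δ ≈ 2.244, b = sin(fδ)/sin δ ≈ 1.907.
p = a·p₁ + b·p₂ ≈ (0.115, -0.955, -0.275); φ = arcsin(p_z) ≈ -15.96°, λ = atan2(p_y, p_x) ≈ -83.14°.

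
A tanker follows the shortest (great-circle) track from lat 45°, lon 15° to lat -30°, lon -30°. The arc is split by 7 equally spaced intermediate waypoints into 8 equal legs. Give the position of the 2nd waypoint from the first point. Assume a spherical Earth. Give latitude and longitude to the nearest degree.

≈ lat 27°, lon 0°

The haversine formula gives a central angle δ ≈ 1.491 rad (85.4°) between the endpoints.
Interpolate at f = 2/8 with slerp weights a = sin((1−f)δ)/sin δ ≈ 0.902, b = sin(fδ)/sin δ ≈ 0.365.
p = a·p₁ + b·p₂ ≈ (0.890, 0.007, 0.455); φ = arcsin(p_z) ≈ 27.08°, λ = atan2(p_y, p_x) ≈ 0.44°.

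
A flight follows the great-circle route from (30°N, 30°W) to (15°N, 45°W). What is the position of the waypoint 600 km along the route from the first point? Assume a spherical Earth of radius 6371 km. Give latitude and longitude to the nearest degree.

Write both endpoints as unit vectors p₁, p₂ with components (cos φ cos λ, cos φ sin λ, sin φ).
The central angle between the endpoints is δ = arccos(p₁·p₂) ≈ 0.356 rad (20.4°). The total great-circle distance is δ·R ≈ 0.356 × 6371 ≈ 2266 km, so the target fraction is f = 600/2266 ≈ 0.265.
Interpolate at f ≈ 0.265 with slerp weights a = sin((1−f)δ)/sin δ ≈ 0.742, b = sin(fδ)/sin δ ≈ 0.270.
p = a·p₁ + b·p₂ ≈ (0.741, -0.506, 0.441); φ = arcsin(p_z) ≈ 26.17°, λ = atan2(p_y, p_x) ≈ -34.31°.

≈ (26°N, 34°W)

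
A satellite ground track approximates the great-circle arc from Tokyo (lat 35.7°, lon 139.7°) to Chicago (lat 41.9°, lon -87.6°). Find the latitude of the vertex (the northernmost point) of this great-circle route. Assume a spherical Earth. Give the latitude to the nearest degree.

The great circle lies in the plane with unit normal n̂ = (p₁ × p₂)/|p₁ × p₂|.
Here n̂_z ≈ +0.444; the vertex latitude is φ_max = arccos|n̂_z| ≈ 63.6°.
Check via Clairaut: cos φ_max = |cos φ₁| · sin C = cos(35.7°)·sin(33.2°) ≈ 0.444, again giving ≈ 63.6°.

≈ 64°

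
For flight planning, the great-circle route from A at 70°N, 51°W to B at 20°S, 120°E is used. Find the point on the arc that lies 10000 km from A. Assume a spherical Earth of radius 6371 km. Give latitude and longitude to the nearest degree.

Write both endpoints as unit vectors p₁, p₂ with components (cos φ cos λ, cos φ sin λ, sin φ).
The central angle between the endpoints is δ = arccos(p₁·p₂) ≈ 2.264 rad (129.7°). The total great-circle distance is δ·R ≈ 2.264 × 6371 ≈ 14423 km, so the target fraction is f = 10000/14423 ≈ 0.693.
Interpolate at f ≈ 0.693 with slerp weights a = sin((1−f)δ)/sin δ ≈ 0.832, b = sin(fδ)/sin δ ≈ 1.300.
p = a·p₁ + b·p₂ ≈ (-0.432, 0.837, 0.337); φ = arcsin(p_z) ≈ 19.68°, λ = atan2(p_y, p_x) ≈ 117.29°.

≈ 20°N, 117°E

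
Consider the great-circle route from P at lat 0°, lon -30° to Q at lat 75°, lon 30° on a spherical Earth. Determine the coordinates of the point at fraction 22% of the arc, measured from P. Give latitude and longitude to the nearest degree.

Write both endpoints as unit vectors p₁, p₂ with components (cos φ cos λ, cos φ sin λ, sin φ).
The central angle between the endpoints is δ = arccos(p₁·p₂) ≈ 1.441 rad (82.6°).
Interpolate at f = 0.22 with slerp weights a = sin((1−f)δ)/sin δ ≈ 0.909, b = sin(fδ)/sin δ ≈ 0.314.
p = a·p₁ + b·p₂ ≈ (0.858, -0.414, 0.304); φ = arcsin(p_z) ≈ 17.68°, λ = atan2(p_y, p_x) ≈ -25.76°.

≈ lat 18°, lon -26°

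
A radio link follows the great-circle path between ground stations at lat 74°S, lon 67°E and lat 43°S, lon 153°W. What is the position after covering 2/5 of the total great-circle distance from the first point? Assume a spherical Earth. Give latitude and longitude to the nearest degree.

≈ lat 77°S, lon 176°E

Convert each endpoint to a unit vector on the sphere (x = cos φ cos λ, y = cos φ sin λ, z = sin φ).
The central angle between the endpoints is δ = arccos(p₁·p₂) ≈ 1.046 rad (59.9°).
Interpolate at f = 2/5 with slerp weights a = sin((1−f)δ)/sin δ ≈ 0.678, b = sin(fδ)/sin δ ≈ 0.469.
p = a·p₁ + b·p₂ ≈ (-0.233, 0.016, -0.972); φ = arcsin(p_z) ≈ -76.50°, λ = atan2(p_y, p_x) ≈ 176.00°.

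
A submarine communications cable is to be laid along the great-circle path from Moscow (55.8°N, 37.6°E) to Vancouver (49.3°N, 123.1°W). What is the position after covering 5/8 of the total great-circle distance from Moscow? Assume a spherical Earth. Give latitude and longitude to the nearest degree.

Write both endpoints as unit vectors p₁, p₂ with components (cos φ cos λ, cos φ sin λ, sin φ).
The central angle between the endpoints is δ = arccos(p₁·p₂) ≈ 1.286 rad (73.7°).
Interpolate at f = 5/8 with slerp weights a = sin((1−f)δ)/sin δ ≈ 0.483, b = sin(fδ)/sin δ ≈ 0.750.
p = a·p₁ + b·p₂ ≈ (-0.052, -0.244, 0.968); φ = arcsin(p_z) ≈ 75.55°, λ = atan2(p_y, p_x) ≈ -102.02°.

≈ 76°N, 102°W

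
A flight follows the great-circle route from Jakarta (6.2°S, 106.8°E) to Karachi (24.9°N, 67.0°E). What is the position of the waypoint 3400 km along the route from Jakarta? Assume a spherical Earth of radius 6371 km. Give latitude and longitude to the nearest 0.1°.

≈ (13.6°N, 83.3°E)

From cos δ = sin φ₁ sin φ₂ + cos φ₁ cos φ₂ cos Δλ, the central angle is δ ≈ 0.867 rad (49.7°). The total great-circle distance is δ·R ≈ 0.867 × 6371 ≈ 5522 km, so the target fraction is f = 3400/5522 ≈ 0.616.
Interpolate at f ≈ 0.616 with slerp weights a = sin((1−f)δ)/sin δ ≈ 0.429, b = sin(fδ)/sin δ ≈ 0.667.
p = a·p₁ + b·p₂ ≈ (0.113, 0.965, 0.235); φ = arcsin(p_z) ≈ 13.57°, λ = atan2(p_y, p_x) ≈ 83.31°.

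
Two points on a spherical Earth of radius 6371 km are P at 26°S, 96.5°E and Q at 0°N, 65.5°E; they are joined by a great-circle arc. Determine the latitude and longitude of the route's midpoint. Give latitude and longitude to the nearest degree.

Convert each endpoint to a unit vector on the sphere (x = cos φ cos λ, y = cos φ sin λ, z = sin φ).
The central angle between the endpoints is δ = arccos(p₁·p₂) ≈ 0.691 rad (39.6°).
Interpolate at f = 1/2 with slerp weights a = sin((1−f)δ)/sin δ ≈ 0.531, b = sin(fδ)/sin δ ≈ 0.531.
p = a·p₁ + b·p₂ ≈ (0.166, 0.958, -0.233); φ = arcsin(p_z) ≈ -13.47°, λ = atan2(p_y, p_x) ≈ 80.15°.

≈ 13°S, 80°E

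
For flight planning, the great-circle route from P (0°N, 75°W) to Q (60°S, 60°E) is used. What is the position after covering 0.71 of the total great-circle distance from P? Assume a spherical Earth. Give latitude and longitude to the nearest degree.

From cos δ = sin φ₁ sin φ₂ + cos φ₁ cos φ₂ cos Δλ, the central angle is δ ≈ 1.932 rad (110.7°).
Interpolate at f = 0.71 with slerp weights a = sin((1−f)δ)/sin δ ≈ 0.568, b = sin(fδ)/sin δ ≈ 1.048.
p = a·p₁ + b·p₂ ≈ (0.409, -0.095, -0.908); φ = arcsin(p_z) ≈ -65.17°, λ = atan2(p_y, p_x) ≈ -13.08°.

≈ (65°S, 13°W)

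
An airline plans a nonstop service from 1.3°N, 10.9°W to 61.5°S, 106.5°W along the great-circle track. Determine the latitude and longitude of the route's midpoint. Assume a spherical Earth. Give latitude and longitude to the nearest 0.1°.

≈ 38.8°S, 37.4°W

Write both endpoints as unit vectors p₁, p₂ with components (cos φ cos λ, cos φ sin λ, sin φ).
The central angle between the endpoints is δ = arccos(p₁·p₂) ≈ 1.637 rad (93.8°).
Interpolate at f = 1/2 with slerp weights a = sin((1−f)δ)/sin δ ≈ 0.732, b = sin(fδ)/sin δ ≈ 0.732.
p = a·p₁ + b·p₂ ≈ (0.619, -0.473, -0.627); φ = arcsin(p_z) ≈ -38.80°, λ = atan2(p_y, p_x) ≈ -37.38°.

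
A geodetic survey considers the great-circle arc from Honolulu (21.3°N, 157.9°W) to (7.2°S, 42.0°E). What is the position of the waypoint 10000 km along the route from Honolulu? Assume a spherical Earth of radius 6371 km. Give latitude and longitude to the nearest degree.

Write both endpoints as unit vectors p₁, p₂ with components (cos φ cos λ, cos φ sin λ, sin φ).
The central angle between the endpoints is δ = arccos(p₁·p₂) ≈ 2.726 rad (156.2°). The total great-circle distance is δ·R ≈ 2.726 × 6371 ≈ 17364 km, so the target fraction is f = 10000/17364 ≈ 0.576.
Interpolate at f ≈ 0.576 with slerp weights a = sin((1−f)δ)/sin δ ≈ 2.264, b = sin(fδ)/sin δ ≈ 2.474.
p = a·p₁ + b·p₂ ≈ (-0.130, 0.849, 0.512); φ = arcsin(p_z) ≈ 30.82°, λ = atan2(p_y, p_x) ≈ 98.74°.

≈ (31°N, 99°E)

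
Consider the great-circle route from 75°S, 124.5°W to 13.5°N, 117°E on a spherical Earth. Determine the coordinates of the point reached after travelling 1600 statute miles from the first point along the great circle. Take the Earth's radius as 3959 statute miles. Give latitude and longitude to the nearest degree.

From cos δ = sin φ₁ sin φ₂ + cos φ₁ cos φ₂ cos Δλ, the central angle is δ ≈ 1.924 rad (110.2°). The total great-circle distance is δ·R ≈ 1.924 × 3959 ≈ 7616 mi, so the target fraction is f = 1600/7616 ≈ 0.210.
Interpolate at f ≈ 0.210 with slerp weights a = sin((1−f)δ)/sin δ ≈ 1.064, b = sin(fδ)/sin δ ≈ 0.419.
p = a·p₁ + b·p₂ ≈ (-0.341, 0.136, -0.930); φ = arcsin(p_z) ≈ -68.46°, λ = atan2(p_y, p_x) ≈ 158.25°.

≈ 68°S, 158°E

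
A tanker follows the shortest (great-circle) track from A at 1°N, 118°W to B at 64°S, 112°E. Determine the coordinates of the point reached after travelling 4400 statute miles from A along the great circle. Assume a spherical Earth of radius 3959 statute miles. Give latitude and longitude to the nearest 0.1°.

Write both endpoints as unit vectors p₁, p₂ with components (cos φ cos λ, cos φ sin λ, sin φ).
The central angle between the endpoints is δ = arccos(p₁·p₂) ≈ 1.873 rad (107.3°). The total great-circle distance is δ·R ≈ 1.873 × 3959 ≈ 7414 mi, so the target fraction is f = 4400/7414 ≈ 0.593.
Interpolate at f ≈ 0.593 with slerp weights a = sin((1−f)δ)/sin δ ≈ 0.723, b = sin(fδ)/sin δ ≈ 0.939.
p = a·p₁ + b·p₂ ≈ (-0.493, -0.256, -0.831); φ = arcsin(p_z) ≈ -56.22°, λ = atan2(p_y, p_x) ≈ -152.54°.

≈ 56.2°S, 152.5°W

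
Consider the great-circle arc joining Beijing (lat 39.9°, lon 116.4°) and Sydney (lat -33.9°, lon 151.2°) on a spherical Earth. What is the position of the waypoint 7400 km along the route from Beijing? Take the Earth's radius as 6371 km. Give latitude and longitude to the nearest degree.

Write both endpoints as unit vectors p₁, p₂ with components (cos φ cos λ, cos φ sin λ, sin φ).
The central angle between the endpoints is δ = arccos(p₁·p₂) ≈ 1.405 rad (80.5°). The total great-circle distance is δ·R ≈ 1.405 × 6371 ≈ 8951 km, so the target fraction is f = 7400/8951 ≈ 0.827.
Interpolate at f ≈ 0.827 with slerp weights a = sin((1−f)δ)/sin δ ≈ 0.244, b = sin(fδ)/sin δ ≈ 0.930.
p = a·p₁ + b·p₂ ≈ (-0.760, 0.540, -0.362); φ = arcsin(p_z) ≈ -21.23°, λ = atan2(p_y, p_x) ≈ 144.61°.

≈ lat -21°, lon 145°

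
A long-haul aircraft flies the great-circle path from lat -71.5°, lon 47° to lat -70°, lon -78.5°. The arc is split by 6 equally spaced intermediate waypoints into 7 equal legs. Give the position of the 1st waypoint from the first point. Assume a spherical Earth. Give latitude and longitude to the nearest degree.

≈ lat -76°, lon 37°

Convert each endpoint to a unit vector on the sphere (x = cos φ cos λ, y = cos φ sin λ, z = sin φ).
The central angle between the endpoints is δ = arccos(p₁·p₂) ≈ 0.595 rad (34.1°).
Interpolate at f = 1/7 with slerp weights a = sin((1−f)δ)/sin δ ≈ 0.871, b = sin(fδ)/sin δ ≈ 0.151.
p = a·p₁ + b·p₂ ≈ (0.199, 0.151, -0.968); φ = arcsin(p_z) ≈ -75.53°, λ = atan2(p_y, p_x) ≈ 37.28°.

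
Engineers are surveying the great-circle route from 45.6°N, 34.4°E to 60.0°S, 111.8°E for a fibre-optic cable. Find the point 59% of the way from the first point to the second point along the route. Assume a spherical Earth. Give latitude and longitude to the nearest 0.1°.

≈ 19.2°S, 70.3°E

Write both endpoints as unit vectors p₁, p₂ with components (cos φ cos λ, cos φ sin λ, sin φ).
The central angle between the endpoints is δ = arccos(p₁·p₂) ≈ 2.144 rad (122.8°).
Interpolate at f = 0.59 with slerp weights a = sin((1−f)δ)/sin δ ≈ 0.917, b = sin(fδ)/sin δ ≈ 1.135.
p = a·p₁ + b·p₂ ≈ (0.318, 0.889, -0.328); φ = arcsin(p_z) ≈ -19.15°, λ = atan2(p_y, p_x) ≈ 70.30°.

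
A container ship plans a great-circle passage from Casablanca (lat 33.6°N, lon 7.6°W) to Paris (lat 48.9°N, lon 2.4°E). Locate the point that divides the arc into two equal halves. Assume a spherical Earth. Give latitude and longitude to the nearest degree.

Write both endpoints as unit vectors p₁, p₂ with components (cos φ cos λ, cos φ sin λ, sin φ).
The central angle between the endpoints is δ = arccos(p₁·p₂) ≈ 0.297 rad (17.0°).
Interpolate at f = 1/2 with slerp weights a = sin((1−f)δ)/sin δ ≈ 0.506, b = sin(fδ)/sin δ ≈ 0.506.
p = a·p₁ + b·p₂ ≈ (0.749, -0.042, 0.661); φ = arcsin(p_z) ≈ 41.36°, λ = atan2(p_y, p_x) ≈ -3.19°.

≈ lat 41°N, lon 3°W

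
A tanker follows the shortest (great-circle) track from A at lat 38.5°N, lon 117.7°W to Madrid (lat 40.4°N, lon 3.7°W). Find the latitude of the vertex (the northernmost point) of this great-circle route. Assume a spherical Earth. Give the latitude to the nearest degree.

The great circle lies in the plane with unit normal n̂ = (p₁ × p₂)/|p₁ × p₂|.
Here n̂_z ≈ +0.552; the vertex latitude is φ_max = arccos|n̂_z| ≈ 56.5°.
Check via Clairaut: cos φ_max = |cos φ₁| · sin C = cos(38.5°)·sin(44.8°) ≈ 0.552, again giving ≈ 56.5°.

≈ 57°N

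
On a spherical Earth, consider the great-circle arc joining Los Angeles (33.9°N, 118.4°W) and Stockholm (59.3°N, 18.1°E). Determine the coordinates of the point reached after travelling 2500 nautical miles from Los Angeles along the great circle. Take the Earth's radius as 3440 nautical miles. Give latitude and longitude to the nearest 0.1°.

Write both endpoints as unit vectors p₁, p₂ with components (cos φ cos λ, cos φ sin λ, sin φ).
The central angle between the endpoints is δ = arccos(p₁·p₂) ≈ 1.398 rad (80.1°). The total great-circle distance is δ·R ≈ 1.398 × 3440 ≈ 4808 nmi, so the target fraction is f = 2500/4808 ≈ 0.520.
Interpolate at f ≈ 0.520 with slerp weights a = sin((1−f)δ)/sin δ ≈ 0.631, b = sin(fδ)/sin δ ≈ 0.675.
p = a·p₁ + b·p₂ ≈ (0.078, -0.354, 0.932); φ = arcsin(p_z) ≈ 68.75°, λ = atan2(p_y, p_x) ≈ -77.55°.

≈ 68.8°N, 77.5°W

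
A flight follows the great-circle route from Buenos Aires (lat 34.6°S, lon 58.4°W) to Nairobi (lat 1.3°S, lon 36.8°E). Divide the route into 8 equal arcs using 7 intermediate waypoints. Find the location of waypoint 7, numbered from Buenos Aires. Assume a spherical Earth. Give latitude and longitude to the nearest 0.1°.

Write both endpoints as unit vectors p₁, p₂ with components (cos φ cos λ, cos φ sin λ, sin φ).
The central angle between the endpoints is δ = arccos(p₁·p₂) ≈ 1.633 rad (93.5°).
Interpolate at f = 7/8 with slerp weights a = sin((1−f)δ)/sin δ ≈ 0.203, b = sin(fδ)/sin δ ≈ 0.992.
p = a·p₁ + b·p₂ ≈ (0.882, 0.452, -0.138); φ = arcsin(p_z) ≈ -7.92°, λ = atan2(p_y, p_x) ≈ 27.13°.

≈ lat 7.9°S, lon 27.1°E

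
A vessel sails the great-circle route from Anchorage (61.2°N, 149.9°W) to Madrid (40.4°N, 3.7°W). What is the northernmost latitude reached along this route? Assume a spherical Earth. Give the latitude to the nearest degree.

≈ 78°N

The great circle lies in the plane with unit normal n̂ = (p₁ × p₂)/|p₁ × p₂|.
Here n̂_z ≈ +0.212; the vertex latitude is φ_max = arccos|n̂_z| ≈ 77.8°.
Check via Clairaut: cos φ_max = |cos φ₁| · sin C = cos(61.2°)·sin(26.0°) ≈ 0.212, again giving ≈ 77.8°.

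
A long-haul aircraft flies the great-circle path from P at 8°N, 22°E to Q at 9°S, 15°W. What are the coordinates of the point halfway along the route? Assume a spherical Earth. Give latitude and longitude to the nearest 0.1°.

≈ 0.5°S, 3.5°E

Convert each endpoint to a unit vector on the sphere (x = cos φ cos λ, y = cos φ sin λ, z = sin φ).
The central angle between the endpoints is δ = arccos(p₁·p₂) ≈ 0.708 rad (40.6°).
Interpolate at f = 1/2 with slerp weights a = sin((1−f)δ)/sin δ ≈ 0.533, b = sin(fδ)/sin δ ≈ 0.533.
p = a·p₁ + b·p₂ ≈ (0.998, 0.061, -0.009); φ = arcsin(p_z) ≈ -0.53°, λ = atan2(p_y, p_x) ≈ 3.53°.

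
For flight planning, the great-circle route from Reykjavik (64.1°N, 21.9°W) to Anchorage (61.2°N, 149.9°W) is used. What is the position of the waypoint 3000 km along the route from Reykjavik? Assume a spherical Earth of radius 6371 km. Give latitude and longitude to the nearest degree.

≈ 77°N, 103°W

Convert each endpoint to a unit vector on the sphere (x = cos φ cos λ, y = cos φ sin λ, z = sin φ).
The central angle between the endpoints is δ = arccos(p₁·p₂) ≈ 0.852 rad (48.8°). The total great-circle distance is δ·R ≈ 0.852 × 6371 ≈ 5426 km, so the target fraction is f = 3000/5426 ≈ 0.553.
Interpolate at f ≈ 0.553 with slerp weights a = sin((1−f)δ)/sin δ ≈ 0.494, b = sin(fδ)/sin δ ≈ 0.603.
p = a·p₁ + b·p₂ ≈ (-0.051, -0.226, 0.973); φ = arcsin(p_z) ≈ 76.59°, λ = atan2(p_y, p_x) ≈ -102.74°.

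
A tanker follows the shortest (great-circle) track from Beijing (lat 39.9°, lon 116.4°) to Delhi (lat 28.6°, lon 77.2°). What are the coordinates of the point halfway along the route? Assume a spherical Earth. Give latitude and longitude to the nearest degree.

≈ lat 36°, lon 95°

Write both endpoints as unit vectors p₁, p₂ with components (cos φ cos λ, cos φ sin λ, sin φ).
The central angle between the endpoints is δ = arccos(p₁·p₂) ≈ 0.593 rad (34.0°).
Interpolate at f = 1/2 with slerp weights a = sin((1−f)δ)/sin δ ≈ 0.523, b = sin(fδ)/sin δ ≈ 0.523.
p = a·p₁ + b·p₂ ≈ (-0.077, 0.807, 0.586); φ = arcsin(p_z) ≈ 35.85°, λ = atan2(p_y, p_x) ≈ 95.43°.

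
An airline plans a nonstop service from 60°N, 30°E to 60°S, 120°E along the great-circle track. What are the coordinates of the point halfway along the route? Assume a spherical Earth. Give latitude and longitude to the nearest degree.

The haversine formula gives a central angle δ ≈ 2.419 rad (138.6°) between the endpoints.
Interpolate at f = 1/2 with slerp weights a = sin((1−f)δ)/sin δ ≈ 1.414, b = sin(fδ)/sin δ ≈ 1.414.
p = a·p₁ + b·p₂ ≈ (0.259, 0.966, 0.000); φ = arcsin(p_z) ≈ 0.00°, λ = atan2(p_y, p_x) ≈ 75.00°.

≈ 0°N, 75°E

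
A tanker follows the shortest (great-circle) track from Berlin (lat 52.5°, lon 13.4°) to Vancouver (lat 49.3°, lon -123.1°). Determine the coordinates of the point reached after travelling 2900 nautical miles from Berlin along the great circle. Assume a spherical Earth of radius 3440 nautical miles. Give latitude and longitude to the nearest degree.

Write both endpoints as unit vectors p₁, p₂ with components (cos φ cos λ, cos φ sin λ, sin φ).
The central angle between the endpoints is δ = arccos(p₁·p₂) ≈ 1.252 rad (71.7°). The total great-circle distance is δ·R ≈ 1.252 × 3440 ≈ 4307 nmi, so the target fraction is f = 2900/4307 ≈ 0.673.
Interpolate at f ≈ 0.673 with slerp weights a = sin((1−f)δ)/sin δ ≈ 0.419, b = sin(fδ)/sin δ ≈ 0.786.
p = a·p₁ + b·p₂ ≈ (-0.032, -0.370, 0.928); φ = arcsin(p_z) ≈ 68.17°, λ = atan2(p_y, p_x) ≈ -94.95°.

≈ lat 68°, lon -95°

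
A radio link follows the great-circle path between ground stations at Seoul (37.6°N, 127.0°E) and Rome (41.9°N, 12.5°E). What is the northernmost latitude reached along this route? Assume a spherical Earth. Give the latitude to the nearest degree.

The great circle lies in the plane with unit normal n̂ = (p₁ × p₂)/|p₁ × p₂|.
Here n̂_z ≈ -0.544; the vertex latitude is φ_max = arccos|n̂_z| ≈ 57.1°.
Check via Clairaut: cos φ_max = |cos φ₁| · sin C = cos(37.6°)·sin(43.4°) ≈ 0.544, again giving ≈ 57.1°.

≈ 57°N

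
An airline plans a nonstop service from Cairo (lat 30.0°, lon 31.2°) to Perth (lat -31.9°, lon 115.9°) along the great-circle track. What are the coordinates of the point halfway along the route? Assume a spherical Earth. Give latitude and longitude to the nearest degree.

Write both endpoints as unit vectors p₁, p₂ with components (cos φ cos λ, cos φ sin λ, sin φ).
The central angle between the endpoints is δ = arccos(p₁·p₂) ≈ 1.768 rad (101.3°).
Interpolate at f = 1/2 with slerp weights a = sin((1−f)δ)/sin δ ≈ 0.789, b = sin(fδ)/sin δ ≈ 0.789.
p = a·p₁ + b·p₂ ≈ (0.292, 0.956, -0.022); φ = arcsin(p_z) ≈ -1.29°, λ = atan2(p_y, p_x) ≈ 73.03°.

≈ lat -1°, lon 73°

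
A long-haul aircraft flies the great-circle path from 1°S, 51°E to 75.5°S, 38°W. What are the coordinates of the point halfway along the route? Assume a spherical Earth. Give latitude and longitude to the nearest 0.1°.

Write both endpoints as unit vectors p₁, p₂ with components (cos φ cos λ, cos φ sin λ, sin φ).
The central angle between the endpoints is δ = arccos(p₁·p₂) ≈ 1.550 rad (88.8°).
Interpolate at f = 1/2 with slerp weights a = sin((1−f)δ)/sin δ ≈ 0.700, b = sin(fδ)/sin δ ≈ 0.700.
p = a·p₁ + b·p₂ ≈ (0.578, 0.436, -0.690); φ = arcsin(p_z) ≈ -43.60°, λ = atan2(p_y, p_x) ≈ 37.00°.

≈ 43.6°S, 37.0°E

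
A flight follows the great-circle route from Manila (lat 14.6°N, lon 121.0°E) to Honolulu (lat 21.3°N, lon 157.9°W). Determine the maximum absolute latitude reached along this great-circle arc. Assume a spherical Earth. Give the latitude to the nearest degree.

≈ 24°N

The great circle lies in the plane with unit normal n̂ = (p₁ × p₂)/|p₁ × p₂|.
Here n̂_z ≈ +0.916; the vertex latitude is φ_max = arccos|n̂_z| ≈ 23.7°.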